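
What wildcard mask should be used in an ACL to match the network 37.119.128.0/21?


Subnet mask: 255.255.248.0
Wildcard = 255.255.255.255 - subnet mask
255 - 255 = 0
255 - 255 = 0
255 - 248 = 7
255 - 0 = 255
Wildcard: 0.0.7.255


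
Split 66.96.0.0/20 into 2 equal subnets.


New prefix = 20 + 1 = 21
Each subnet has 2048 addresses
  66.96.0.0/21
  66.96.8.0/21
Subnets: 66.96.0.0/21, 66.96.8.0/21


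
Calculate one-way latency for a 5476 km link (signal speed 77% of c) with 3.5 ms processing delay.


Speed = 0.77 * 3e5 km/s = 231000 km/s
Propagation delay = 5476 / 231000 = 0.0237 s = 23.7056 ms
Processing delay = 3.5 ms
Total one-way latency = 27.2056 ms


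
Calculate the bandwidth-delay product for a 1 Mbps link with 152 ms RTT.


BDP = bandwidth * RTT
= 1 Mbps * 152 ms
= 1 * 1e6 * 152 / 1000 bits
= 152000 bits
= 19000 bytes
= 18.5547 KB
BDP = 152000 bits (19000 bytes)


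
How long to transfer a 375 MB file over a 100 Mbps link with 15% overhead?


Effective throughput = 100 * (1 - 15/100) = 85 Mbps
File size in Mb = 375 * 8 = 3000 Mb
Time = 3000 / 85
Time = 35.2941 seconds


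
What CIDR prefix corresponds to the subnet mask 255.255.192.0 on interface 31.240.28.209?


Binary: 11111111.11111111.11000000.00000000
Count leading 1s
Prefix: /18


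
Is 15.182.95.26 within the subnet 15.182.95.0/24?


Subnet network: 15.182.95.0
Test IP AND mask: 15.182.95.0
Yes, 15.182.95.26 is in 15.182.95.0/24


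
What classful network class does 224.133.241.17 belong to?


First octet: 224
Binary: 11100000
1110xxxx -> Class D (224-239)
Class D (multicast), default mask N/A


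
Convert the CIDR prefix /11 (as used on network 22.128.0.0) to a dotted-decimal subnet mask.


/11 means 11 network bits, 21 host bits
Binary: 11111111111000000000000000000000
Mask: 255.224.0.0


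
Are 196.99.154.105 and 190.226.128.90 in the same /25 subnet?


Mask: 255.255.255.128
196.99.154.105 AND mask = 196.99.154.0
190.226.128.90 AND mask = 190.226.128.0
No, different subnets (196.99.154.0 vs 190.226.128.0)


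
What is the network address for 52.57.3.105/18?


IP:   00110100.00111001.00000011.01101001
Mask: 11111111.11111111.11000000.00000000
AND operation:
Net:  00110100.00111001.00000000.00000000
Network: 52.57.0.0/18


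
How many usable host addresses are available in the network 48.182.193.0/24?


Host bits = 32 - 24 = 8
Total addresses = 2^8 = 256
Usable = total - 2 (network and broadcast)
Usable hosts: 254


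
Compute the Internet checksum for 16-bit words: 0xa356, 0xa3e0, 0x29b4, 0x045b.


Sum all words (with carry folding):
+ 0xa356 = 0xa356
+ 0xa3e0 = 0x4737
+ 0x29b4 = 0x70eb
+ 0x045b = 0x7546
One's complement: ~0x7546
Checksum = 0x8ab9


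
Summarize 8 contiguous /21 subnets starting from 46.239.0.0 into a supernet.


Original prefix: /21
Number of subnets: 8 = 2^3
New prefix = 21 - 3 = 18
Supernet: 46.239.0.0/18


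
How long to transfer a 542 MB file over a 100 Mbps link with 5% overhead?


Effective throughput = 100 * (1 - 5/100) = 95 Mbps
File size in Mb = 542 * 8 = 4336 Mb
Time = 4336 / 95
Time = 45.6421 seconds


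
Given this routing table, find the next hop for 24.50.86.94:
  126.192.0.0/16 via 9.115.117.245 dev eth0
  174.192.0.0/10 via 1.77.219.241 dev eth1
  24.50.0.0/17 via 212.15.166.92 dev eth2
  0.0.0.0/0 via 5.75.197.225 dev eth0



Longest prefix match for 24.50.86.94:
  /16 126.192.0.0: no
  /10 174.192.0.0: no
  /17 24.50.0.0: MATCH
  /0 0.0.0.0: MATCH
Selected: next-hop 212.15.166.92 via eth2 (matched /17)


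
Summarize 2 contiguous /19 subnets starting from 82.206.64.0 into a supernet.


Original prefix: /19
Number of subnets: 2 = 2^1
New prefix = 19 - 1 = 18
Supernet: 82.206.64.0/18


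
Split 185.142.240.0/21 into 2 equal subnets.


New prefix = 21 + 1 = 22
Each subnet has 1024 addresses
  185.142.240.0/22
  185.142.244.0/22
Subnets: 185.142.240.0/22, 185.142.244.0/22


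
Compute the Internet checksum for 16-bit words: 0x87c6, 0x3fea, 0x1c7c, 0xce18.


Sum all words (with carry folding):
+ 0x87c6 = 0x87c6
+ 0x3fea = 0xc7b0
+ 0x1c7c = 0xe42c
+ 0xce18 = 0xb245
One's complement: ~0xb245
Checksum = 0x4dba


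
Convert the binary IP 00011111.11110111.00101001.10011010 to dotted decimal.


00011111 = 31
11110111 = 247
00101001 = 41
10011010 = 154
IP: 31.247.41.154


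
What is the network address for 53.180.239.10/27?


IP:   00110101.10110100.11101111.00001010
Mask: 11111111.11111111.11111111.11100000
AND operation:
Net:  00110101.10110100.11101111.00000000
Network: 53.180.239.0/27


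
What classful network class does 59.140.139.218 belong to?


First octet: 59
Binary: 00111011
0xxxxxxx -> Class A (1-126)
Class A, default mask 255.0.0.0 (/8)


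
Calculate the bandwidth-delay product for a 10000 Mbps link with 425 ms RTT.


BDP = bandwidth * RTT
= 10000 Mbps * 425 ms
= 10000 * 1e6 * 425 / 1000 bits
= 4250000000 bits
= 531250000 bytes
= 518798.8281 KB
BDP = 4250000000 bits (531250000 bytes)


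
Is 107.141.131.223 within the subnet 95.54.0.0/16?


Subnet network: 95.54.0.0
Test IP AND mask: 107.141.0.0
No, 107.141.131.223 is not in 95.54.0.0/16


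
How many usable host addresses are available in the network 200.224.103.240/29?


Host bits = 32 - 29 = 3
Total addresses = 2^3 = 8
Usable = total - 2 (network and broadcast)
Usable hosts: 6


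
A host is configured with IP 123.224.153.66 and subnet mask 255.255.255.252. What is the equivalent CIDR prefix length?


Binary: 11111111.11111111.11111111.11111100
Count leading 1s
Prefix: /30


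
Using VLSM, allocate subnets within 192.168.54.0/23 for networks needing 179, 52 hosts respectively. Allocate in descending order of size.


179 hosts -> /24 (254 usable): 192.168.54.0/24
52 hosts -> /26 (62 usable): 192.168.55.0/26
Allocation: 192.168.54.0/24 (179 hosts, 254 usable); 192.168.55.0/26 (52 hosts, 62 usable)


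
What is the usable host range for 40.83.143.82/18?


Network: 40.83.128.0
Broadcast: 40.83.191.255
First usable = network + 1
Last usable = broadcast - 1
Range: 40.83.128.1 to 40.83.191.254


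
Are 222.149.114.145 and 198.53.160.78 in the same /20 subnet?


Mask: 255.255.240.0
222.149.114.145 AND mask = 222.149.112.0
198.53.160.78 AND mask = 198.53.160.0
No, different subnets (222.149.112.0 vs 198.53.160.0)


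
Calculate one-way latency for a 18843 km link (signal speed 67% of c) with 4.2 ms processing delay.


Speed = 0.67 * 3e5 km/s = 201000 km/s
Propagation delay = 18843 / 201000 = 0.0937 s = 93.7463 ms
Processing delay = 4.2 ms
Total one-way latency = 97.9463 ms


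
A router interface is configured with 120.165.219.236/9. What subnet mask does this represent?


/9 means 9 network bits, 23 host bits
Binary: 11111111100000000000000000000000
Mask: 255.128.0.0


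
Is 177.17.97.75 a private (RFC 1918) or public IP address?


RFC 1918 private ranges:
  10.0.0.0/8 (10.0.0.0 - 10.255.255.255)
  172.16.0.0/12 (172.16.0.0 - 172.31.255.255)
  192.168.0.0/16 (192.168.0.0 - 192.168.255.255)
Public (not in any RFC 1918 range)


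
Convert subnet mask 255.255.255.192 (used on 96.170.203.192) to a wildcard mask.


Subnet mask: 255.255.255.192
Wildcard = 255.255.255.255 - subnet mask
255 - 255 = 0
255 - 255 = 0
255 - 255 = 0
255 - 192 = 63
Wildcard: 0.0.0.63


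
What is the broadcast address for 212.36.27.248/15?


Network: 212.36.0.0/15
Host bits = 17
Set all host bits to 1:
Broadcast: 212.37.255.255


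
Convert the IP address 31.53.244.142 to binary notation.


31 = 00011111
53 = 00110101
244 = 11110100
142 = 10001110
Binary: 00011111.00110101.11110100.10001110


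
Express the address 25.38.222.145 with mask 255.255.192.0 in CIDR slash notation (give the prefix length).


Binary: 11111111.11111111.11000000.00000000
Count leading 1s
Prefix: /18


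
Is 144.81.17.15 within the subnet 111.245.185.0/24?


Subnet network: 111.245.185.0
Test IP AND mask: 144.81.17.0
No, 144.81.17.15 is not in 111.245.185.0/24


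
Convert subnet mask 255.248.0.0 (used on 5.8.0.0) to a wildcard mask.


Subnet mask: 255.248.0.0
Wildcard = 255.255.255.255 - subnet mask
255 - 255 = 0
255 - 248 = 7
255 - 0 = 255
255 - 0 = 255
Wildcard: 0.7.255.255


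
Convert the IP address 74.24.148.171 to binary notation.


74 = 01001010
24 = 00011000
148 = 10010100
171 = 10101011
Binary: 01001010.00011000.10010100.10101011


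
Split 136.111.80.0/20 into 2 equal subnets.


New prefix = 20 + 1 = 21
Each subnet has 2048 addresses
  136.111.80.0/21
  136.111.88.0/21
Subnets: 136.111.80.0/21, 136.111.88.0/21


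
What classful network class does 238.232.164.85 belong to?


First octet: 238
Binary: 11101110
1110xxxx -> Class D (224-239)
Class D (multicast), default mask N/A


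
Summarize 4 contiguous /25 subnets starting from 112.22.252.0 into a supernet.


Original prefix: /25
Number of subnets: 4 = 2^2
New prefix = 25 - 2 = 23
Supernet: 112.22.252.0/23


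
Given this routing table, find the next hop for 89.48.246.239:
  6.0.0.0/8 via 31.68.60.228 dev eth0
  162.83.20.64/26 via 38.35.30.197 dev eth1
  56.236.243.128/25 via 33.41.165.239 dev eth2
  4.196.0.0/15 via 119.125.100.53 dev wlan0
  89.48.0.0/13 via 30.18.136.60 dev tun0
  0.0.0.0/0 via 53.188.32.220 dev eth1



Longest prefix match for 89.48.246.239:
  /8 6.0.0.0: no
  /26 162.83.20.64: no
  /25 56.236.243.128: no
  /15 4.196.0.0: no
  /13 89.48.0.0: MATCH
  /0 0.0.0.0: MATCH
Selected: next-hop 30.18.136.60 via tun0 (matched /13)


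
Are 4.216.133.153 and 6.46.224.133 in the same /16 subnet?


Mask: 255.255.0.0
4.216.133.153 AND mask = 4.216.0.0
6.46.224.133 AND mask = 6.46.0.0
No, different subnets (4.216.0.0 vs 6.46.0.0)


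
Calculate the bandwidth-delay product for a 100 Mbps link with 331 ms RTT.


BDP = bandwidth * RTT
= 100 Mbps * 331 ms
= 100 * 1e6 * 331 / 1000 bits
= 33100000 bits
= 4137500 bytes
= 4040.5273 KB
BDP = 33100000 bits (4137500 bytes)


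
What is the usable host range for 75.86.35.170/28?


Network: 75.86.35.160
Broadcast: 75.86.35.175
First usable = network + 1
Last usable = broadcast - 1
Range: 75.86.35.161 to 75.86.35.174


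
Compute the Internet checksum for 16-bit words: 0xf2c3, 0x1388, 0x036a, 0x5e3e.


Sum all words (with carry folding):
+ 0xf2c3 = 0xf2c3
+ 0x1388 = 0x064c
+ 0x036a = 0x09b6
+ 0x5e3e = 0x67f4
One's complement: ~0x67f4
Checksum = 0x980b


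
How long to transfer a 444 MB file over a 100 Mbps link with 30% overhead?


Effective throughput = 100 * (1 - 30/100) = 70 Mbps
File size in Mb = 444 * 8 = 3552 Mb
Time = 3552 / 70
Time = 50.7429 seconds


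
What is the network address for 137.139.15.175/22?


IP:   10001001.10001011.00001111.10101111
Mask: 11111111.11111111.11111100.00000000
AND operation:
Net:  10001001.10001011.00001100.00000000
Network: 137.139.12.0/22


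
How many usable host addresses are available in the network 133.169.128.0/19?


Host bits = 32 - 19 = 13
Total addresses = 2^13 = 8192
Usable = total - 2 (network and broadcast)
Usable hosts: 8190


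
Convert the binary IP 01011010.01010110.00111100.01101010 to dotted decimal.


01011010 = 90
01010110 = 86
00111100 = 60
01101010 = 106
IP: 90.86.60.106


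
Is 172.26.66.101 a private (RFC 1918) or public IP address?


RFC 1918 private ranges:
  10.0.0.0/8 (10.0.0.0 - 10.255.255.255)
  172.16.0.0/12 (172.16.0.0 - 172.31.255.255)
  192.168.0.0/16 (192.168.0.0 - 192.168.255.255)
Private (in 172.16.0.0/12)


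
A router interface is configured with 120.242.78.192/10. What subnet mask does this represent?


/10 means 10 network bits, 22 host bits
Binary: 11111111110000000000000000000000
Mask: 255.192.0.0


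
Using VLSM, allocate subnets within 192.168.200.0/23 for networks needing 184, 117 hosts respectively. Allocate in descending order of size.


184 hosts -> /24 (254 usable): 192.168.200.0/24
117 hosts -> /25 (126 usable): 192.168.201.0/25
Allocation: 192.168.200.0/24 (184 hosts, 254 usable); 192.168.201.0/25 (117 hosts, 126 usable)


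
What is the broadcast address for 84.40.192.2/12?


Network: 84.32.0.0/12
Host bits = 20
Set all host bits to 1:
Broadcast: 84.47.255.255


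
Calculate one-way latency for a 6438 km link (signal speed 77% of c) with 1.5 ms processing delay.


Speed = 0.77 * 3e5 km/s = 231000 km/s
Propagation delay = 6438 / 231000 = 0.0279 s = 27.8701 ms
Processing delay = 1.5 ms
Total one-way latency = 29.3701 ms


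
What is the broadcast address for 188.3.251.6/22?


Network: 188.3.248.0/22
Host bits = 10
Set all host bits to 1:
Broadcast: 188.3.251.255


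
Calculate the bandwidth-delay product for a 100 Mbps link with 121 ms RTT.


BDP = bandwidth * RTT
= 100 Mbps * 121 ms
= 100 * 1e6 * 121 / 1000 bits
= 12100000 bits
= 1512500 bytes
= 1477.0508 KB
BDP = 12100000 bits (1512500 bytes)


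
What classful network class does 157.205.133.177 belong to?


First octet: 157
Binary: 10011101
10xxxxxx -> Class B (128-191)
Class B, default mask 255.255.0.0 (/16)


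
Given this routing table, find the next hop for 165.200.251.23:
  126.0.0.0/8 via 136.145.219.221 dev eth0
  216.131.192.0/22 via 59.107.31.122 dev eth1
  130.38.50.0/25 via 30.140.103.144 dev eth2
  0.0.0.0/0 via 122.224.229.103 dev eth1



Longest prefix match for 165.200.251.23:
  /8 126.0.0.0: no
  /22 216.131.192.0: no
  /25 130.38.50.0: no
  /0 0.0.0.0: MATCH
Selected: next-hop 122.224.229.103 via eth1 (matched /0)


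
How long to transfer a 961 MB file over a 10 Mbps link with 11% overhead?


Effective throughput = 10 * (1 - 11/100) = 8.9 Mbps
File size in Mb = 961 * 8 = 7688 Mb
Time = 7688 / 8.9
Time = 863.8202 seconds


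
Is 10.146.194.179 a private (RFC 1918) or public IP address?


RFC 1918 private ranges:
  10.0.0.0/8 (10.0.0.0 - 10.255.255.255)
  172.16.0.0/12 (172.16.0.0 - 172.31.255.255)
  192.168.0.0/16 (192.168.0.0 - 192.168.255.255)
Private (in 10.0.0.0/8)


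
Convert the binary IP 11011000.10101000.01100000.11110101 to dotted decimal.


11011000 = 216
10101000 = 168
01100000 = 96
11110101 = 245
IP: 216.168.96.245


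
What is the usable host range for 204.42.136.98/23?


Network: 204.42.136.0
Broadcast: 204.42.137.255
First usable = network + 1
Last usable = broadcast - 1
Range: 204.42.136.1 to 204.42.137.254


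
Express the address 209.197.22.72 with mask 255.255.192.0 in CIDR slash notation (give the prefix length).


Binary: 11111111.11111111.11000000.00000000
Count leading 1s
Prefix: /18


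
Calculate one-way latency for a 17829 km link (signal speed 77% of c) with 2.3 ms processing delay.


Speed = 0.77 * 3e5 km/s = 231000 km/s
Propagation delay = 17829 / 231000 = 0.0772 s = 77.1818 ms
Processing delay = 2.3 ms
Total one-way latency = 79.4818 ms


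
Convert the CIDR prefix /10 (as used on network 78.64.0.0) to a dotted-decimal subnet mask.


/10 means 10 network bits, 22 host bits
Binary: 11111111110000000000000000000000
Mask: 255.192.0.0


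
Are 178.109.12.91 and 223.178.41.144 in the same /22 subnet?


Mask: 255.255.252.0
178.109.12.91 AND mask = 178.109.12.0
223.178.41.144 AND mask = 223.178.40.0
No, different subnets (178.109.12.0 vs 223.178.40.0)


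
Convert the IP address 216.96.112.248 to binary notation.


216 = 11011000
96 = 01100000
112 = 01110000
248 = 11111000
Binary: 11011000.01100000.01110000.11111000


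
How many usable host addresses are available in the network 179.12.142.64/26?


Host bits = 32 - 26 = 6
Total addresses = 2^6 = 64
Usable = total - 2 (network and broadcast)
Usable hosts: 62


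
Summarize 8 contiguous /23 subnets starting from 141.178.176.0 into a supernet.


Original prefix: /23
Number of subnets: 8 = 2^3
New prefix = 23 - 3 = 20
Supernet: 141.178.176.0/20


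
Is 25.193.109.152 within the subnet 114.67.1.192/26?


Subnet network: 114.67.1.192
Test IP AND mask: 25.193.109.128
No, 25.193.109.152 is not in 114.67.1.192/26


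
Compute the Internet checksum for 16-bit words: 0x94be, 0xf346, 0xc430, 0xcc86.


Sum all words (with carry folding):
+ 0x94be = 0x94be
+ 0xf346 = 0x8805
+ 0xc430 = 0x4c36
+ 0xcc86 = 0x18bd
One's complement: ~0x18bd
Checksum = 0xe742


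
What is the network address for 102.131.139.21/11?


IP:   01100110.10000011.10001011.00010101
Mask: 11111111.11100000.00000000.00000000
AND operation:
Net:  01100110.10000000.00000000.00000000
Network: 102.128.0.0/11


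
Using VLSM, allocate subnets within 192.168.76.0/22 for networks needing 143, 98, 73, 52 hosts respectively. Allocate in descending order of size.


143 hosts -> /24 (254 usable): 192.168.76.0/24
98 hosts -> /25 (126 usable): 192.168.77.0/25
73 hosts -> /25 (126 usable): 192.168.77.128/25
52 hosts -> /26 (62 usable): 192.168.78.0/26
Allocation: 192.168.76.0/24 (143 hosts, 254 usable); 192.168.77.0/25 (98 hosts, 126 usable); 192.168.77.128/25 (73 hosts, 126 usable); 192.168.78.0/26 (52 hosts, 62 usable)


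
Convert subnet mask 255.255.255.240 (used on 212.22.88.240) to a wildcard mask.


Subnet mask: 255.255.255.240
Wildcard = 255.255.255.255 - subnet mask
255 - 255 = 0
255 - 255 = 0
255 - 255 = 0
255 - 240 = 15
Wildcard: 0.0.0.15


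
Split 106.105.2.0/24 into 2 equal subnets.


New prefix = 24 + 1 = 25
Each subnet has 128 addresses
  106.105.2.0/25
  106.105.2.128/25
Subnets: 106.105.2.0/25, 106.105.2.128/25


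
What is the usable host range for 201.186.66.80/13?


Network: 201.184.0.0
Broadcast: 201.191.255.255
First usable = network + 1
Last usable = broadcast - 1
Range: 201.184.0.1 to 201.191.255.254


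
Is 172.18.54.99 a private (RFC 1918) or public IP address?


RFC 1918 private ranges:
  10.0.0.0/8 (10.0.0.0 - 10.255.255.255)
  172.16.0.0/12 (172.16.0.0 - 172.31.255.255)
  192.168.0.0/16 (192.168.0.0 - 192.168.255.255)
Private (in 172.16.0.0/12)


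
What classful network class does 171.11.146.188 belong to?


First octet: 171
Binary: 10101011
10xxxxxx -> Class B (128-191)
Class B, default mask 255.255.0.0 (/16)


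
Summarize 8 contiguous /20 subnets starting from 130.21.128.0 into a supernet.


Original prefix: /20
Number of subnets: 8 = 2^3
New prefix = 20 - 3 = 17
Supernet: 130.21.128.0/17


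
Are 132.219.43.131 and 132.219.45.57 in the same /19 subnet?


Mask: 255.255.224.0
132.219.43.131 AND mask = 132.219.32.0
132.219.45.57 AND mask = 132.219.32.0
Yes, same subnet (132.219.32.0)


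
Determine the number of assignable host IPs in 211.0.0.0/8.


Host bits = 32 - 8 = 24
Total addresses = 2^24 = 16777216
Usable = total - 2 (network and broadcast)
Usable hosts: 16777214


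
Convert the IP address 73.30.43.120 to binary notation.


73 = 01001001
30 = 00011110
43 = 00101011
120 = 01111000
Binary: 01001001.00011110.00101011.01111000


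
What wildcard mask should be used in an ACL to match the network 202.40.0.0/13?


Subnet mask: 255.248.0.0
Wildcard = 255.255.255.255 - subnet mask
255 - 255 = 0
255 - 248 = 7
255 - 0 = 255
255 - 0 = 255
Wildcard: 0.7.255.255


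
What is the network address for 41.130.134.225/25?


IP:   00101001.10000010.10000110.11100001
Mask: 11111111.11111111.11111111.10000000
AND operation:
Net:  00101001.10000010.10000110.10000000
Network: 41.130.134.128/25


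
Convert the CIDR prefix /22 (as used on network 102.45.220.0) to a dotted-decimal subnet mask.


/22 means 22 network bits, 10 host bits
Binary: 11111111111111111111110000000000
Mask: 255.255.252.0


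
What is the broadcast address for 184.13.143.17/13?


Network: 184.8.0.0/13
Host bits = 19
Set all host bits to 1:
Broadcast: 184.15.255.255


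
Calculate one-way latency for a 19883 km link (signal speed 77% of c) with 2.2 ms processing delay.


Speed = 0.77 * 3e5 km/s = 231000 km/s
Propagation delay = 19883 / 231000 = 0.0861 s = 86.0736 ms
Processing delay = 2.2 ms
Total one-way latency = 88.2736 ms


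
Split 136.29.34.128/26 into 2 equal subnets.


New prefix = 26 + 1 = 27
Each subnet has 32 addresses
  136.29.34.128/27
  136.29.34.160/27
Subnets: 136.29.34.128/27, 136.29.34.160/27


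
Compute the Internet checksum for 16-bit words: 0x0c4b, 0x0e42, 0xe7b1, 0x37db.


Sum all words (with carry folding):
+ 0x0c4b = 0x0c4b
+ 0x0e42 = 0x1a8d
+ 0xe7b1 = 0x023f
+ 0x37db = 0x3a1a
One's complement: ~0x3a1a
Checksum = 0xc5e5


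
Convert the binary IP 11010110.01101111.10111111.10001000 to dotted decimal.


11010110 = 214
01101111 = 111
10111111 = 191
10001000 = 136
IP: 214.111.191.136


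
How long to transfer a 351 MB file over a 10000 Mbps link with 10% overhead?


Effective throughput = 10000 * (1 - 10/100) = 9000 Mbps
File size in Mb = 351 * 8 = 2808 Mb
Time = 2808 / 9000
Time = 0.312 seconds


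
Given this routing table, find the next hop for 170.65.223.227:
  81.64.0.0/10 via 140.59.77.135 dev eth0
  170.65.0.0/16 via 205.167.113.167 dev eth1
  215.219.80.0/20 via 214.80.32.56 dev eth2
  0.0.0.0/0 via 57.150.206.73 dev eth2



Longest prefix match for 170.65.223.227:
  /10 81.64.0.0: no
  /16 170.65.0.0: MATCH
  /20 215.219.80.0: no
  /0 0.0.0.0: MATCH
Selected: next-hop 205.167.113.167 via eth1 (matched /16)


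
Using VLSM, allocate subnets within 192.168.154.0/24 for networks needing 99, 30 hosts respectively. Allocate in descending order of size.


99 hosts -> /25 (126 usable): 192.168.154.0/25
30 hosts -> /27 (30 usable): 192.168.154.128/27
Allocation: 192.168.154.0/25 (99 hosts, 126 usable); 192.168.154.128/27 (30 hosts, 30 usable)


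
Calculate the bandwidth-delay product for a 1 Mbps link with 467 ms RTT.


BDP = bandwidth * RTT
= 1 Mbps * 467 ms
= 1 * 1e6 * 467 / 1000 bits
= 467000 bits
= 58375 bytes
= 57.0068 KB
BDP = 467000 bits (58375 bytes)


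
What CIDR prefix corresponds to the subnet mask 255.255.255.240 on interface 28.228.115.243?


Binary: 11111111.11111111.11111111.11110000
Count leading 1s
Prefix: /28


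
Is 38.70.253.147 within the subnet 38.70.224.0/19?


Subnet network: 38.70.224.0
Test IP AND mask: 38.70.224.0
Yes, 38.70.253.147 is in 38.70.224.0/19


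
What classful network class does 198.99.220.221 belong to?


First octet: 198
Binary: 11000110
110xxxxx -> Class C (192-223)
Class C, default mask 255.255.255.0 (/24)


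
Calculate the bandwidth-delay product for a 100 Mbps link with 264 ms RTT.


BDP = bandwidth * RTT
= 100 Mbps * 264 ms
= 100 * 1e6 * 264 / 1000 bits
= 26400000 bits
= 3300000 bytes
= 3222.6562 KB
BDP = 26400000 bits (3300000 bytes)


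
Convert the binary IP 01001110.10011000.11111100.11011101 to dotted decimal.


01001110 = 78
10011000 = 152
11111100 = 252
11011101 = 221
IP: 78.152.252.221


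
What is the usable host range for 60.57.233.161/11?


Network: 60.32.0.0
Broadcast: 60.63.255.255
First usable = network + 1
Last usable = broadcast - 1
Range: 60.32.0.1 to 60.63.255.254


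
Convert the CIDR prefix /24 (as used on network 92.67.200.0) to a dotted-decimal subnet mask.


/24 means 24 network bits, 8 host bits
Binary: 11111111111111111111111100000000
Mask: 255.255.255.0


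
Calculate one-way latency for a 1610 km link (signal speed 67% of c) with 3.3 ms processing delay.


Speed = 0.67 * 3e5 km/s = 201000 km/s
Propagation delay = 1610 / 201000 = 0.008 s = 8.01 ms
Processing delay = 3.3 ms
Total one-way latency = 11.31 ms


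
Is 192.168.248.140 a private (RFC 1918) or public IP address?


RFC 1918 private ranges:
  10.0.0.0/8 (10.0.0.0 - 10.255.255.255)
  172.16.0.0/12 (172.16.0.0 - 172.31.255.255)
  192.168.0.0/16 (192.168.0.0 - 192.168.255.255)
Private (in 192.168.0.0/16)


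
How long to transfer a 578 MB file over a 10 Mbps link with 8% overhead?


Effective throughput = 10 * (1 - 8/100) = 9.2 Mbps
File size in Mb = 578 * 8 = 4624 Mb
Time = 4624 / 9.2
Time = 502.6087 seconds


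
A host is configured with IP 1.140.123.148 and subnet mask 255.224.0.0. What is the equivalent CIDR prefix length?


Binary: 11111111.11100000.00000000.00000000
Count leading 1s
Prefix: /11


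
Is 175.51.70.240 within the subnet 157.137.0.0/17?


Subnet network: 157.137.0.0
Test IP AND mask: 175.51.0.0
No, 175.51.70.240 is not in 157.137.0.0/17


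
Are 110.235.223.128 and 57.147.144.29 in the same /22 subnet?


Mask: 255.255.252.0
110.235.223.128 AND mask = 110.235.220.0
57.147.144.29 AND mask = 57.147.144.0
No, different subnets (110.235.220.0 vs 57.147.144.0)


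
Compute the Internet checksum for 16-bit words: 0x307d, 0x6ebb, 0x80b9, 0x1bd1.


Sum all words (with carry folding):
+ 0x307d = 0x307d
+ 0x6ebb = 0x9f38
+ 0x80b9 = 0x1ff2
+ 0x1bd1 = 0x3bc3
One's complement: ~0x3bc3
Checksum = 0xc43c


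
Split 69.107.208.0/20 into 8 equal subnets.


New prefix = 20 + 3 = 23
Each subnet has 512 addresses
  69.107.208.0/23
  69.107.210.0/23
  69.107.212.0/23
  69.107.214.0/23
  69.107.216.0/23
  69.107.218.0/23
  69.107.220.0/23
  69.107.222.0/23
Subnets: 69.107.208.0/23, 69.107.210.0/23, 69.107.212.0/23, 69.107.214.0/23, 69.107.216.0/23, 69.107.218.0/23, 69.107.220.0/23, 69.107.222.0/23


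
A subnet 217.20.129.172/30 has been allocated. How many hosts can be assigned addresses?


Host bits = 32 - 30 = 2
Total addresses = 2^2 = 4
Usable = total - 2 (network and broadcast)
Usable hosts: 2


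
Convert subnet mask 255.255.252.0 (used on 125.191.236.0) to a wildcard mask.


Subnet mask: 255.255.252.0
Wildcard = 255.255.255.255 - subnet mask
255 - 255 = 0
255 - 255 = 0
255 - 252 = 3
255 - 0 = 255
Wildcard: 0.0.3.255


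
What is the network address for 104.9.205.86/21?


IP:   01101000.00001001.11001101.01010110
Mask: 11111111.11111111.11111000.00000000
AND operation:
Net:  01101000.00001001.11001000.00000000
Network: 104.9.200.0/21


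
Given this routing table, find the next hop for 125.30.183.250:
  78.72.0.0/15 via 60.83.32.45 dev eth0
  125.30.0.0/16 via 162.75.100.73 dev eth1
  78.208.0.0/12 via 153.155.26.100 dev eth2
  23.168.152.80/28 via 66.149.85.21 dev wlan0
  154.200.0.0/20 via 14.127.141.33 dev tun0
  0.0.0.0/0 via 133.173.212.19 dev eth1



Longest prefix match for 125.30.183.250:
  /15 78.72.0.0: no
  /16 125.30.0.0: MATCH
  /12 78.208.0.0: no
  /28 23.168.152.80: no
  /20 154.200.0.0: no
  /0 0.0.0.0: MATCH
Selected: next-hop 162.75.100.73 via eth1 (matched /16)


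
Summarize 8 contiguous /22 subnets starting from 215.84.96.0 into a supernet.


Original prefix: /22
Number of subnets: 8 = 2^3
New prefix = 22 - 3 = 19
Supernet: 215.84.96.0/19


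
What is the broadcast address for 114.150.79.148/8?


Network: 114.0.0.0/8
Host bits = 24
Set all host bits to 1:
Broadcast: 114.255.255.255


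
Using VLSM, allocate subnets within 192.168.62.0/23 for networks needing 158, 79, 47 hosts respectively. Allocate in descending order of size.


158 hosts -> /24 (254 usable): 192.168.62.0/24
79 hosts -> /25 (126 usable): 192.168.63.0/25
47 hosts -> /26 (62 usable): 192.168.63.128/26
Allocation: 192.168.62.0/24 (158 hosts, 254 usable); 192.168.63.0/25 (79 hosts, 126 usable); 192.168.63.128/26 (47 hosts, 62 usable)


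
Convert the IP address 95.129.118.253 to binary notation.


95 = 01011111
129 = 10000001
118 = 01110110
253 = 11111101
Binary: 01011111.10000001.01110110.11111101


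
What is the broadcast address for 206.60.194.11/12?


Network: 206.48.0.0/12
Host bits = 20
Set all host bits to 1:
Broadcast: 206.63.255.255


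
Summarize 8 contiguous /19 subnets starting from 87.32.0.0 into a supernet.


Original prefix: /19
Number of subnets: 8 = 2^3
New prefix = 19 - 3 = 16
Supernet: 87.32.0.0/16


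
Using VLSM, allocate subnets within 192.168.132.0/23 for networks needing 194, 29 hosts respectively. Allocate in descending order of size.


194 hosts -> /24 (254 usable): 192.168.132.0/24
29 hosts -> /27 (30 usable): 192.168.133.0/27
Allocation: 192.168.132.0/24 (194 hosts, 254 usable); 192.168.133.0/27 (29 hosts, 30 usable)


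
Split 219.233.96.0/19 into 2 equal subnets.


New prefix = 19 + 1 = 20
Each subnet has 4096 addresses
  219.233.96.0/20
  219.233.112.0/20
Subnets: 219.233.96.0/20, 219.233.112.0/20


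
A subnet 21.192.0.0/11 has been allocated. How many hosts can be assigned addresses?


Host bits = 32 - 11 = 21
Total addresses = 2^21 = 2097152
Usable = total - 2 (network and broadcast)
Usable hosts: 2097150


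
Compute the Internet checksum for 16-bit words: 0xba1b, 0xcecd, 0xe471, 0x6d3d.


Sum all words (with carry folding):
+ 0xba1b = 0xba1b
+ 0xcecd = 0x88e9
+ 0xe471 = 0x6d5b
+ 0x6d3d = 0xda98
One's complement: ~0xda98
Checksum = 0x2567


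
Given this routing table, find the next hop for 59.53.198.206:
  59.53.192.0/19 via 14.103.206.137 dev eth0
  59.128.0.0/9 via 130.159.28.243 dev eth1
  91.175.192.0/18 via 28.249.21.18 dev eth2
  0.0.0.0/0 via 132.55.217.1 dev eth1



Longest prefix match for 59.53.198.206:
  /19 59.53.192.0: MATCH
  /9 59.128.0.0: no
  /18 91.175.192.0: no
  /0 0.0.0.0: MATCH
Selected: next-hop 14.103.206.137 via eth0 (matched /19)


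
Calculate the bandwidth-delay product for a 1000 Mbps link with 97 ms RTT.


BDP = bandwidth * RTT
= 1000 Mbps * 97 ms
= 1000 * 1e6 * 97 / 1000 bits
= 97000000 bits
= 12125000 bytes
= 11840.8203 KB
BDP = 97000000 bits (12125000 bytes)


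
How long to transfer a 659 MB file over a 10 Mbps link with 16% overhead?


Effective throughput = 10 * (1 - 16/100) = 8.4 Mbps
File size in Mb = 659 * 8 = 5272 Mb
Time = 5272 / 8.4
Time = 627.619 seconds


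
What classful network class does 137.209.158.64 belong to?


First octet: 137
Binary: 10001001
10xxxxxx -> Class B (128-191)
Class B, default mask 255.255.0.0 (/16)


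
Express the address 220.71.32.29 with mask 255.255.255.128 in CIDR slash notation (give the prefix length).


Binary: 11111111.11111111.11111111.10000000
Count leading 1s
Prefix: /25


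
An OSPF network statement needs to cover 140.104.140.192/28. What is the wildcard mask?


Subnet mask: 255.255.255.240
Wildcard = 255.255.255.255 - subnet mask
255 - 255 = 0
255 - 255 = 0
255 - 255 = 0
255 - 240 = 15
Wildcard: 0.0.0.15


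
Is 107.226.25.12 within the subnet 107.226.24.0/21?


Subnet network: 107.226.24.0
Test IP AND mask: 107.226.24.0
Yes, 107.226.25.12 is in 107.226.24.0/21


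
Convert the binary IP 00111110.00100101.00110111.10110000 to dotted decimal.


00111110 = 62
00100101 = 37
00110111 = 55
10110000 = 176
IP: 62.37.55.176


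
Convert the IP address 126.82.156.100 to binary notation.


126 = 01111110
82 = 01010010
156 = 10011100
100 = 01100100
Binary: 01111110.01010010.10011100.01100100


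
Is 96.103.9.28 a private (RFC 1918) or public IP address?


RFC 1918 private ranges:
  10.0.0.0/8 (10.0.0.0 - 10.255.255.255)
  172.16.0.0/12 (172.16.0.0 - 172.31.255.255)
  192.168.0.0/16 (192.168.0.0 - 192.168.255.255)
Public (not in any RFC 1918 range)


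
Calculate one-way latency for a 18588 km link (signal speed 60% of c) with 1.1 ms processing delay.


Speed = 0.6 * 3e5 km/s = 180000 km/s
Propagation delay = 18588 / 180000 = 0.1033 s = 103.2667 ms
Processing delay = 1.1 ms
Total one-way latency = 104.3667 ms


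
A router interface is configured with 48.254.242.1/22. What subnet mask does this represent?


/22 means 22 network bits, 10 host bits
Binary: 11111111111111111111110000000000
Mask: 255.255.252.0


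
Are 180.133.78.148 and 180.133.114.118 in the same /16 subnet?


Mask: 255.255.0.0
180.133.78.148 AND mask = 180.133.0.0
180.133.114.118 AND mask = 180.133.0.0
Yes, same subnet (180.133.0.0)


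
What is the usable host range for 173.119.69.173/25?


Network: 173.119.69.128
Broadcast: 173.119.69.255
First usable = network + 1
Last usable = broadcast - 1
Range: 173.119.69.129 to 173.119.69.254


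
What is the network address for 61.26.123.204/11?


IP:   00111101.00011010.01111011.11001100
Mask: 11111111.11100000.00000000.00000000
AND operation:
Net:  00111101.00000000.00000000.00000000
Network: 61.0.0.0/11


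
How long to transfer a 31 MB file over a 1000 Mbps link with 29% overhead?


Effective throughput = 1000 * (1 - 29/100) = 710 Mbps
File size in Mb = 31 * 8 = 248 Mb
Time = 248 / 710
Time = 0.3493 seconds


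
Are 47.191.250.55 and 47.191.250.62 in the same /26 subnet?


Mask: 255.255.255.192
47.191.250.55 AND mask = 47.191.250.0
47.191.250.62 AND mask = 47.191.250.0
Yes, same subnet (47.191.250.0)


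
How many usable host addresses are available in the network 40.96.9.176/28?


Host bits = 32 - 28 = 4
Total addresses = 2^4 = 16
Usable = total - 2 (network and broadcast)
Usable hosts: 14


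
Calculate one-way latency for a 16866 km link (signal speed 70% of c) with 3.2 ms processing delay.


Speed = 0.7 * 3e5 km/s = 210000 km/s
Propagation delay = 16866 / 210000 = 0.0803 s = 80.3143 ms
Processing delay = 3.2 ms
Total one-way latency = 83.5143 ms


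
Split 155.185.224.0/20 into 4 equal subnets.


New prefix = 20 + 2 = 22
Each subnet has 1024 addresses
  155.185.224.0/22
  155.185.228.0/22
  155.185.232.0/22
  155.185.236.0/22
Subnets: 155.185.224.0/22, 155.185.228.0/22, 155.185.232.0/22, 155.185.236.0/22


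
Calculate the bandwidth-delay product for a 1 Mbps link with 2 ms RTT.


BDP = bandwidth * RTT
= 1 Mbps * 2 ms
= 1 * 1e6 * 2 / 1000 bits
= 2000 bits
= 250 bytes
BDP = 2000 bits (250 bytes)


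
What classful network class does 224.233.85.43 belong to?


First octet: 224
Binary: 11100000
1110xxxx -> Class D (224-239)
Class D (multicast), default mask N/A


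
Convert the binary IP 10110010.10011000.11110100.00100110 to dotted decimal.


10110010 = 178
10011000 = 152
11110100 = 244
00100110 = 38
IP: 178.152.244.38


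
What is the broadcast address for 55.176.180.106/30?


Network: 55.176.180.104/30
Host bits = 2
Set all host bits to 1:
Broadcast: 55.176.180.107


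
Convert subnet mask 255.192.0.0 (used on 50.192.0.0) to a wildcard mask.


Subnet mask: 255.192.0.0
Wildcard = 255.255.255.255 - subnet mask
255 - 255 = 0
255 - 192 = 63
255 - 0 = 255
255 - 0 = 255
Wildcard: 0.63.255.255


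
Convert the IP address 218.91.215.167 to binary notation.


218 = 11011010
91 = 01011011
215 = 11010111
167 = 10100111
Binary: 11011010.01011011.11010111.10100111


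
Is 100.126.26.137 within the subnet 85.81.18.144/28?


Subnet network: 85.81.18.144
Test IP AND mask: 100.126.26.128
No, 100.126.26.137 is not in 85.81.18.144/28


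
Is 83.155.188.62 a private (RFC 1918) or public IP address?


RFC 1918 private ranges:
  10.0.0.0/8 (10.0.0.0 - 10.255.255.255)
  172.16.0.0/12 (172.16.0.0 - 172.31.255.255)
  192.168.0.0/16 (192.168.0.0 - 192.168.255.255)
Public (not in any RFC 1918 range)


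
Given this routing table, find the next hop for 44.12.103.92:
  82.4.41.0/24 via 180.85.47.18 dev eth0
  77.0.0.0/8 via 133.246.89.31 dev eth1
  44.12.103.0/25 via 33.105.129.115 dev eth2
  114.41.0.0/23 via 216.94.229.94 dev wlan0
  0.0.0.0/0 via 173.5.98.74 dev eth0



Longest prefix match for 44.12.103.92:
  /24 82.4.41.0: no
  /8 77.0.0.0: no
  /25 44.12.103.0: MATCH
  /23 114.41.0.0: no
  /0 0.0.0.0: MATCH
Selected: next-hop 33.105.129.115 via eth2 (matched /25)


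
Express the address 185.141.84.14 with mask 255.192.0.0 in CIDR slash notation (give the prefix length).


Binary: 11111111.11000000.00000000.00000000
Count leading 1s
Prefix: /10


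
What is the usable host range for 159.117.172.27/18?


Network: 159.117.128.0
Broadcast: 159.117.191.255
First usable = network + 1
Last usable = broadcast - 1
Range: 159.117.128.1 to 159.117.191.254


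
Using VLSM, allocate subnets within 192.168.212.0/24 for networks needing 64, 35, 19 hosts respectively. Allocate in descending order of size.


64 hosts -> /25 (126 usable): 192.168.212.0/25
35 hosts -> /26 (62 usable): 192.168.212.128/26
19 hosts -> /27 (30 usable): 192.168.212.192/27
Allocation: 192.168.212.0/25 (64 hosts, 126 usable); 192.168.212.128/26 (35 hosts, 62 usable); 192.168.212.192/27 (19 hosts, 30 usable)


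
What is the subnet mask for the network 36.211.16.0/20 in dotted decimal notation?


/20 means 20 network bits, 12 host bits
Binary: 11111111111111111111000000000000
Mask: 255.255.240.0


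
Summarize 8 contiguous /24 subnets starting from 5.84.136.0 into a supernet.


Original prefix: /24
Number of subnets: 8 = 2^3
New prefix = 24 - 3 = 21
Supernet: 5.84.136.0/21


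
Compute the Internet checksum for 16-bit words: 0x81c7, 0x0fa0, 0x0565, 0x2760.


Sum all words (with carry folding):
+ 0x81c7 = 0x81c7
+ 0x0fa0 = 0x9167
+ 0x0565 = 0x96cc
+ 0x2760 = 0xbe2c
One's complement: ~0xbe2c
Checksum = 0x41d3


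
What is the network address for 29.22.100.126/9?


IP:   00011101.00010110.01100100.01111110
Mask: 11111111.10000000.00000000.00000000
AND operation:
Net:  00011101.00000000.00000000.00000000
Network: 29.0.0.0/9


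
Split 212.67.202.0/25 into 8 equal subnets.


New prefix = 25 + 3 = 28
Each subnet has 16 addresses
  212.67.202.0/28
  212.67.202.16/28
  212.67.202.32/28
  212.67.202.48/28
  212.67.202.64/28
  212.67.202.80/28
  212.67.202.96/28
  212.67.202.112/28
Subnets: 212.67.202.0/28, 212.67.202.16/28, 212.67.202.32/28, 212.67.202.48/28, 212.67.202.64/28, 212.67.202.80/28, 212.67.202.96/28, 212.67.202.112/28


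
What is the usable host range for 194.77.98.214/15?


Network: 194.76.0.0
Broadcast: 194.77.255.255
First usable = network + 1
Last usable = broadcast - 1
Range: 194.76.0.1 to 194.77.255.254


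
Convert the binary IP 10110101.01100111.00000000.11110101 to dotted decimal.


10110101 = 181
01100111 = 103
00000000 = 0
11110101 = 245
IP: 181.103.0.245


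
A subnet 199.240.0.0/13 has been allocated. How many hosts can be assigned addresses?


Host bits = 32 - 13 = 19
Total addresses = 2^19 = 524288
Usable = total - 2 (network and broadcast)
Usable hosts: 524286


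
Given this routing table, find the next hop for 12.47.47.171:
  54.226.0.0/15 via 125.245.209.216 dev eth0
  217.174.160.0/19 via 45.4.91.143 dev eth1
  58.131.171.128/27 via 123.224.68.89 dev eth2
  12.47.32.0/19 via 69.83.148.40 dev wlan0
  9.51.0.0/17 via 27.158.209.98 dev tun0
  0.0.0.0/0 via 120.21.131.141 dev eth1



Longest prefix match for 12.47.47.171:
  /15 54.226.0.0: no
  /19 217.174.160.0: no
  /27 58.131.171.128: no
  /19 12.47.32.0: MATCH
  /17 9.51.0.0: no
  /0 0.0.0.0: MATCH
Selected: next-hop 69.83.148.40 via wlan0 (matched /19)


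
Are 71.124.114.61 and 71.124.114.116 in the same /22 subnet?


Mask: 255.255.252.0
71.124.114.61 AND mask = 71.124.112.0
71.124.114.116 AND mask = 71.124.112.0
Yes, same subnet (71.124.112.0)


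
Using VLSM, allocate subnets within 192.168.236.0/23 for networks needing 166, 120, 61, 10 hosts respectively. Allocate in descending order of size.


166 hosts -> /24 (254 usable): 192.168.236.0/24
120 hosts -> /25 (126 usable): 192.168.237.0/25
61 hosts -> /26 (62 usable): 192.168.237.128/26
10 hosts -> /28 (14 usable): 192.168.237.192/28
Allocation: 192.168.236.0/24 (166 hosts, 254 usable); 192.168.237.0/25 (120 hosts, 126 usable); 192.168.237.128/26 (61 hosts, 62 usable); 192.168.237.192/28 (10 hosts, 14 usable)


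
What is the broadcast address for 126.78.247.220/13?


Network: 126.72.0.0/13
Host bits = 19
Set all host bits to 1:
Broadcast: 126.79.255.255


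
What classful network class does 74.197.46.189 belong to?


First octet: 74
Binary: 01001010
0xxxxxxx -> Class A (1-126)
Class A, default mask 255.0.0.0 (/8)


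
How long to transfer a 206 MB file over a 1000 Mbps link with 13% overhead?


Effective throughput = 1000 * (1 - 13/100) = 870 Mbps
File size in Mb = 206 * 8 = 1648 Mb
Time = 1648 / 870
Time = 1.8943 seconds


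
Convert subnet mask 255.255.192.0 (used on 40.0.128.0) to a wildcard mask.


Subnet mask: 255.255.192.0
Wildcard = 255.255.255.255 - subnet mask
255 - 255 = 0
255 - 255 = 0
255 - 192 = 63
255 - 0 = 255
Wildcard: 0.0.63.255
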